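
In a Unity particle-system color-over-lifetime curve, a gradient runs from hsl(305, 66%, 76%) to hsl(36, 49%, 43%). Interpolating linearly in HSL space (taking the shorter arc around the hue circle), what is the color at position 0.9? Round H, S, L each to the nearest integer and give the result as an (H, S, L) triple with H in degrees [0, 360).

Hue: 36 − 305 = -269°, but |-269| > 180 so the shorter arc goes the other way: Δh = -269 + 360 = 91°.
H = 305 + 0.9 × (91) = 386.9 → 387 → 387 mod 360 = 27°
S = 66 + 0.9 × (49 − 66) = 50.7 → 51%
L = 76 + 0.9 × (43 − 76) = 46.3 → 46%

(27, 51, 46)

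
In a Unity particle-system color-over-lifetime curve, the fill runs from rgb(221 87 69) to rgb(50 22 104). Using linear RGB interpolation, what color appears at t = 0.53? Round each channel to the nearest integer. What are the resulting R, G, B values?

R = 221 + 0.53 × (50 − 221) = 221 + 0.53 × -171 = 130.37 → 130
G = 87 + 0.53 × (22 − 87) = 87 + 0.53 × -65 = 52.55 → 53
B = 69 + 0.53 × (104 − 69) = 69 + 0.53 × 35 = 87.55 → 88
So the blended color is (130, 53, 88), about #823558.

(130, 53, 88)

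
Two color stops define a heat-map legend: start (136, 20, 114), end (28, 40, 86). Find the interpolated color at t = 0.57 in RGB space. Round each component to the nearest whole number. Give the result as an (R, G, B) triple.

R = 136 + 0.57 × (28 − 136) = 136 + 0.57 × -108 = 74.44 → 74
G = 20 + 0.57 × (40 − 20) = 20 + 0.57 × 20 = 31.4 → 31
B = 114 + 0.57 × (86 − 114) = 114 + 0.57 × -28 = 98.04 → 98
So the blended color is (74, 31, 98), about #4a1f62.

(74, 31, 98)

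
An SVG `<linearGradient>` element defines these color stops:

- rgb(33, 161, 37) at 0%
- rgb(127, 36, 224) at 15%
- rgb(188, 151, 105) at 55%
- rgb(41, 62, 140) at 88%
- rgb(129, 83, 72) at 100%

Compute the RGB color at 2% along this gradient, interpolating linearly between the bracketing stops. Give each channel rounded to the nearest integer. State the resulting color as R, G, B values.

2% lies between the 0% and 15% stops, so the local fraction is t = (2 − 0)/(15 − 0) = 2/15 ≈ 0.1333.
R = 33 + 0.1333 × (127 − 33) = 45.53 → 46
G = 161 + 0.1333 × (36 − 161) = 144.338 → 144
B = 37 + 0.1333 × (224 − 37) = 61.927 → 62

(46, 144, 62)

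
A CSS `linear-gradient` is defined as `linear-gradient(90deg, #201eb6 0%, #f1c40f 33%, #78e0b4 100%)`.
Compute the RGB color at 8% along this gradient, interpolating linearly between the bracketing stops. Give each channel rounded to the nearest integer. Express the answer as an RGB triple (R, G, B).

(83, 70, 142)

8% lies between the 0% and 33% stops, so the local fraction is t = (8 − 0)/(33 − 0) = 8/33 ≈ 0.2424.
#201eb6 → (32, 30, 182); #f1c40f → (241, 196, 15).
R = 32 + 0.2424 × (241 − 32) = 82.662 → 83
G = 30 + 0.2424 × (196 − 30) = 70.238 → 70
B = 182 + 0.2424 × (15 − 182) = 141.519 → 142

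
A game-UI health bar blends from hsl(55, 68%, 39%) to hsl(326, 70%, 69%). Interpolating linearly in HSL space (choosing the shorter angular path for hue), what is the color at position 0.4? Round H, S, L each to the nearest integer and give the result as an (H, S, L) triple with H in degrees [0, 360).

(19, 69, 51)

Hue: 326 − 55 = 271°, but |271| > 180 so the shorter arc goes the other way: Δh = 271 − 360 = -89°.
H = 55 + 0.4 × (-89) = 19.4 → 19°
S = 68 + 0.4 × (70 − 68) = 68.8 → 69%
L = 39 + 0.4 × (69 − 39) = 51 → 51%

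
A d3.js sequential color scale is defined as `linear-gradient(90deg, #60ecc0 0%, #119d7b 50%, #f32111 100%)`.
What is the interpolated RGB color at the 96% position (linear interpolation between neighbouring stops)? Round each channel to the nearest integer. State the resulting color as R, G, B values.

(225, 43, 25)

96% lies between the 50% and 100% stops, so the local fraction is t = (96 − 50)/(100 − 50) = 46/50 ≈ 0.92.
#119d7b → (17, 157, 123); #f32111 → (243, 33, 17).
R = 17 + 0.92 × (243 − 17) = 224.92 → 225
G = 157 + 0.92 × (33 − 157) = 42.92 → 43
B = 123 + 0.92 × (17 − 123) = 25.48 → 25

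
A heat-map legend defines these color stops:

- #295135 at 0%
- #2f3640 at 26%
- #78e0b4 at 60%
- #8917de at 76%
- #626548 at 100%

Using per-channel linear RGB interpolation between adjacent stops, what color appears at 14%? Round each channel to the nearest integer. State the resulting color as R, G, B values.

(44, 66, 59)

14% lies between the 0% and 26% stops, so the local fraction is t = (14 − 0)/(26 − 0) = 14/26 ≈ 0.5385.
#295135 → (41, 81, 53); #2f3640 → (47, 54, 64).
R = 41 + 0.5385 × (47 − 41) = 44.231 → 44
G = 81 + 0.5385 × (54 − 81) = 66.46 → 66
B = 53 + 0.5385 × (64 − 53) = 58.923 → 59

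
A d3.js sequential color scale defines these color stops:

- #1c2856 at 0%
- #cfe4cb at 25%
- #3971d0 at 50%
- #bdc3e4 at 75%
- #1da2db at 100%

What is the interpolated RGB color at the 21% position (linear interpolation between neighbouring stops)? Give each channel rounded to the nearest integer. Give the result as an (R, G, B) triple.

21% lies between the 0% and 25% stops, so the local fraction is t = (21 − 0)/(25 − 0) = 21/25 ≈ 0.84.
#1c2856 → (28, 40, 86); #cfe4cb → (207, 228, 203).
R = 28 + 0.84 × (207 − 28) = 178.36 → 178
G = 40 + 0.84 × (228 − 40) = 197.92 → 198
B = 86 + 0.84 × (203 − 86) = 184.28 → 184

(178, 198, 184)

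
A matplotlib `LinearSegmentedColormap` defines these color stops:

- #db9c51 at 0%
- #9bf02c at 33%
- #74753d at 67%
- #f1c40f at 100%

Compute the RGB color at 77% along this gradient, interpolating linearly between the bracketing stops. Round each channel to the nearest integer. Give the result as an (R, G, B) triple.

(154, 141, 47)

77% lies between the 67% and 100% stops, so the local fraction is t = (77 − 67)/(100 − 67) = 10/33 ≈ 0.303.
#74753d → (116, 117, 61); #f1c40f → (241, 196, 15).
R = 116 + 0.303 × (241 − 116) = 153.875 → 154
G = 117 + 0.303 × (196 − 117) = 140.937 → 141
B = 61 + 0.303 × (15 − 61) = 47.062 → 47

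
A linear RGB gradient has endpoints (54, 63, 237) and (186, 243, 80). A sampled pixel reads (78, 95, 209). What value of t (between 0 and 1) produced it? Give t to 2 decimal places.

0.18

Invert the lerp on the G channel (largest span, 180): t = (95 − 63) / (243 − 63) = 32/180 = 0.17778.
Check on R: (78 − 54)/(186 − 54) = 0.1818 ✓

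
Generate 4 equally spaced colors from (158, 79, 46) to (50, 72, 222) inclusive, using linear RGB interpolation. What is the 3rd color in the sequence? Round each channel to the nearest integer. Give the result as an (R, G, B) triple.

With 4 swatches and endpoints inclusive, swatch 3 sits at t = (3 − 1)/(4 − 1) = 2/3 ≈ 0.6667.
R = 158 + 0.6667 × (50 − 158) = 85.996 → 86
G = 79 + 0.6667 × (72 − 79) = 74.333 → 74
B = 46 + 0.6667 × (222 − 46) = 163.339 → 163

(86, 74, 163)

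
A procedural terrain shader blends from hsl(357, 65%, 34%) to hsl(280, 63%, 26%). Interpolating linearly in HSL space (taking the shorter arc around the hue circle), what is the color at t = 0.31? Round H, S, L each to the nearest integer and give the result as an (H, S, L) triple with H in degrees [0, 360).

(333, 64, 32)

Hue arc: Δh = 280 − 357 = -77° (|Δh| ≤ 180, already the shorter path).
H = 357 + 0.31 × (-77) = 333.13 → 333°
S = 65 + 0.31 × (63 − 65) = 64.38 → 64%
L = 34 + 0.31 × (26 − 34) = 31.52 → 32%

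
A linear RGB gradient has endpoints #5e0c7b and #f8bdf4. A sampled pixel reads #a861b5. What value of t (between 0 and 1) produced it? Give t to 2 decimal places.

0.48

Invert the lerp on the G channel (largest span, 177): t = (97 − 12) / (189 − 12) = 85/177 = 0.48023.
Check on R: (168 − 94)/(248 − 94) = 0.4805 ✓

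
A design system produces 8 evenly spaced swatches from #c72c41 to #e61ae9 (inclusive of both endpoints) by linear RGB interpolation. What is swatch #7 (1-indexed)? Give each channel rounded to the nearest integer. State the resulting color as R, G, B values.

With 8 swatches and endpoints inclusive, swatch 7 sits at t = (7 − 1)/(8 − 1) = 6/7 ≈ 0.8571.
#c72c41 → (199, 44, 65); #e61ae9 → (230, 26, 233).
R = 199 + 0.8571 × (230 − 199) = 225.57 → 226
G = 44 + 0.8571 × (26 − 44) = 28.572 → 29
B = 65 + 0.8571 × (233 − 65) = 208.993 → 209

(226, 29, 209)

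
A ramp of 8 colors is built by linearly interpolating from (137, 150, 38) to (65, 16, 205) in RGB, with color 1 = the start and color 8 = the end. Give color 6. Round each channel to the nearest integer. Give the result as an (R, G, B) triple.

With 8 swatches and endpoints inclusive, swatch 6 sits at t = (6 − 1)/(8 − 1) = 5/7 ≈ 0.7143.
R = 137 + 0.7143 × (65 − 137) = 85.57 → 86
G = 150 + 0.7143 × (16 − 150) = 54.284 → 54
B = 38 + 0.7143 × (205 − 38) = 157.288 → 157

(86, 54, 157)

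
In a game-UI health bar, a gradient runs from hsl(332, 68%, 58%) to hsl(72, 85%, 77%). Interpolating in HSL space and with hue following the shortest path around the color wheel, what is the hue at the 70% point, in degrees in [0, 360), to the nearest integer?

Hue: 72 − 332 = -260°, but |-260| > 180 so the shorter arc goes the other way: Δh = -260 + 360 = 100°.
H = 332 + 0.7 × (100) = 402 → 402 → 402 mod 360 = 42°

42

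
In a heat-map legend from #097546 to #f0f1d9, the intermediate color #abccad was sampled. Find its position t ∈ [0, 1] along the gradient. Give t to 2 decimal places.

0.70

Invert the lerp on the R channel (largest span, 231): t = (171 − 9) / (240 − 9) = 162/231 = 0.7013.
Check on G: (204 − 117)/(241 − 117) = 0.7016 ✓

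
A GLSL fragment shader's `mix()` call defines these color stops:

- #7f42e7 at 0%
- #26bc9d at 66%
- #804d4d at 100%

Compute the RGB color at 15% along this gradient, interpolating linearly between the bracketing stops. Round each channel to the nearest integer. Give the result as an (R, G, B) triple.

15% lies between the 0% and 66% stops, so the local fraction is t = (15 − 0)/(66 − 0) = 15/66 ≈ 0.2273.
#7f42e7 → (127, 66, 231); #26bc9d → (38, 188, 157).
R = 127 + 0.2273 × (38 − 127) = 106.77 → 107
G = 66 + 0.2273 × (188 − 66) = 93.731 → 94
B = 231 + 0.2273 × (157 − 231) = 214.18 → 214

(107, 94, 214)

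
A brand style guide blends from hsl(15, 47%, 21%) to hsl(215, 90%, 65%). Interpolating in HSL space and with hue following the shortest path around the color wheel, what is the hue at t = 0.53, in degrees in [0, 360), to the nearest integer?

290

Hue: 215 − 15 = 200°, but |200| > 180 so the shorter arc goes the other way: Δh = 200 − 360 = -160°.
H = 15 + 0.53 × (-160) = -69.8 → -70 → -70 mod 360 = 290°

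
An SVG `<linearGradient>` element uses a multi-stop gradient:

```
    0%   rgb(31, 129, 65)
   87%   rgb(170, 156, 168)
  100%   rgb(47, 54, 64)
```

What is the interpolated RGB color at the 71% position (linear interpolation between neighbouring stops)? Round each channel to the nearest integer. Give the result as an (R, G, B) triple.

(144, 151, 149)

71% lies between the 0% and 87% stops, so the local fraction is t = (71 − 0)/(87 − 0) = 71/87 ≈ 0.8161.
R = 31 + 0.8161 × (170 − 31) = 144.438 → 144
G = 129 + 0.8161 × (156 − 129) = 151.035 → 151
B = 65 + 0.8161 × (168 − 65) = 149.058 → 149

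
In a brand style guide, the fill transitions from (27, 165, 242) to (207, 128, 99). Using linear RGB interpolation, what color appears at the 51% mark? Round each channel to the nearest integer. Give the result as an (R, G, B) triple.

(119, 146, 169)

51% corresponds to t = 0.51.
R = 27 + 0.51 × (207 − 27) = 27 + 0.51 × 180 = 118.8 → 119
G = 165 + 0.51 × (128 − 165) = 165 + 0.51 × -37 = 146.13 → 146
B = 242 + 0.51 × (99 − 242) = 242 + 0.51 × -143 = 169.07 → 169
So the blended color is (119, 146, 169), about #7792a9.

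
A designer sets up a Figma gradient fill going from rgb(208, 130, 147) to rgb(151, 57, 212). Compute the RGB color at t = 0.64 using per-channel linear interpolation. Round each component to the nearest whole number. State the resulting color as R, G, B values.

R = 208 + 0.64 × (151 − 208) = 208 + 0.64 × -57 = 171.52 → 172
G = 130 + 0.64 × (57 − 130) = 130 + 0.64 × -73 = 83.28 → 83
B = 147 + 0.64 × (212 − 147) = 147 + 0.64 × 65 = 188.6 → 189

(172, 83, 189)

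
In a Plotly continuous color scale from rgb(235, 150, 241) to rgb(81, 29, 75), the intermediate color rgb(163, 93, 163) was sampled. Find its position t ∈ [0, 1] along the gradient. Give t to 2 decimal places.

Invert the lerp on the B channel (largest span, 166): t = (163 − 241) / (75 − 241) = -78/-166 = 0.46988.
Check on R: (163 − 235)/(81 − 235) = 0.4675 ✓

0.47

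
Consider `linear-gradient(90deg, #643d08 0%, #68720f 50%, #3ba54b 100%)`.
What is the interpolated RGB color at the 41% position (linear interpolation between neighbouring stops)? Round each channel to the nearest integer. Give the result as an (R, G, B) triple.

41% lies between the 0% and 50% stops, so the local fraction is t = (41 − 0)/(50 − 0) = 41/50 ≈ 0.82.
#643d08 → (100, 61, 8); #68720f → (104, 114, 15).
R = 100 + 0.82 × (104 − 100) = 103.28 → 103
G = 61 + 0.82 × (114 − 61) = 104.46 → 104
B = 8 + 0.82 × (15 − 8) = 13.74 → 14

(103, 104, 14)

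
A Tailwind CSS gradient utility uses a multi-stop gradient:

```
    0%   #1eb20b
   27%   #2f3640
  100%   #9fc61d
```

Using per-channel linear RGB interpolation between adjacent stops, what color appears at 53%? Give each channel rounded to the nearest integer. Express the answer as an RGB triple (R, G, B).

53% lies between the 27% and 100% stops, so the local fraction is t = (53 − 27)/(100 − 27) = 26/73 ≈ 0.3562.
#2f3640 → (47, 54, 64); #9fc61d → (159, 198, 29).
R = 47 + 0.3562 × (159 − 47) = 86.894 → 87
G = 54 + 0.3562 × (198 − 54) = 105.293 → 105
B = 64 + 0.3562 × (29 − 64) = 51.533 → 52

(87, 105, 52)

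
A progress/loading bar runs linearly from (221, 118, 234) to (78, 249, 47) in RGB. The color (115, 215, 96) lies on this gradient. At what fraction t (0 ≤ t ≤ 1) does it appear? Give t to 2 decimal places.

0.74

Invert the lerp on the B channel (largest span, 187): t = (96 − 234) / (47 − 234) = -138/-187 = 0.73797.
Check on R: (115 − 221)/(78 − 221) = 0.7413 ✓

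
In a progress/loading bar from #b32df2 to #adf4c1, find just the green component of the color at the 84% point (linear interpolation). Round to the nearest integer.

212

G₁ = 45 (from #b32df2), G₂ = 244 (from #adf4c1).
G = 45 + 0.84 × (244 − 45) = 212.16 → 212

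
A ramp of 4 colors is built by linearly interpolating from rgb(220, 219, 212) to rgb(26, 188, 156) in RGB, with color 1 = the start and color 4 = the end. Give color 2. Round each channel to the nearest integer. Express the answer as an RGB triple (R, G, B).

(155, 209, 193)

With 4 swatches and endpoints inclusive, swatch 2 sits at t = (2 − 1)/(4 − 1) = 1/3 ≈ 0.3333.
R = 220 + 0.3333 × (26 − 220) = 155.34 → 155
G = 219 + 0.3333 × (188 − 219) = 208.668 → 209
B = 212 + 0.3333 × (156 − 212) = 193.335 → 193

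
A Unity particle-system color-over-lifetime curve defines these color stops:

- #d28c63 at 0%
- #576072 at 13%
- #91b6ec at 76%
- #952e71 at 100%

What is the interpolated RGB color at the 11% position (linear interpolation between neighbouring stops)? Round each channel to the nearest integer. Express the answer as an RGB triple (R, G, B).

11% lies between the 0% and 13% stops, so the local fraction is t = (11 − 0)/(13 − 0) = 11/13 ≈ 0.8462.
#d28c63 → (210, 140, 99); #576072 → (87, 96, 114).
R = 210 + 0.8462 × (87 − 210) = 105.917 → 106
G = 140 + 0.8462 × (96 − 140) = 102.767 → 103
B = 99 + 0.8462 × (114 − 99) = 111.693 → 112

(106, 103, 112)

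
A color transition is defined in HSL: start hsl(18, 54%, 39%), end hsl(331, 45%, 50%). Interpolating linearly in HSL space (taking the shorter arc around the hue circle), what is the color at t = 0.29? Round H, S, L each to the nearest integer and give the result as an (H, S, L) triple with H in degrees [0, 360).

(4, 51, 42)

Hue: 331 − 18 = 313°, but |313| > 180 so the shorter arc goes the other way: Δh = 313 − 360 = -47°.
H = 18 + 0.29 × (-47) = 4.37 → 4°
S = 54 + 0.29 × (45 − 54) = 51.39 → 51%
L = 39 + 0.29 × (50 − 39) = 42.19 → 42%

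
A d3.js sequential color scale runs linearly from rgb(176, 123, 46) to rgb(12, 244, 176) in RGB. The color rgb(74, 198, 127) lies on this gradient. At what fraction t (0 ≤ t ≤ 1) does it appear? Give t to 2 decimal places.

0.62

Invert the lerp on the R channel (largest span, 164): t = (74 − 176) / (12 − 176) = -102/-164 = 0.62195.
Check on G: (198 − 123)/(244 − 123) = 0.6198 ✓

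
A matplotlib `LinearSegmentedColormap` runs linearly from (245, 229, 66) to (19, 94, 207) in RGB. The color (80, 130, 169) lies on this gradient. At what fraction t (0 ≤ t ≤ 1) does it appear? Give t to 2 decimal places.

0.73

Invert the lerp on the R channel (largest span, 226): t = (80 − 245) / (19 − 245) = -165/-226 = 0.73009.
Check on G: (130 − 229)/(94 − 229) = 0.7333 ✓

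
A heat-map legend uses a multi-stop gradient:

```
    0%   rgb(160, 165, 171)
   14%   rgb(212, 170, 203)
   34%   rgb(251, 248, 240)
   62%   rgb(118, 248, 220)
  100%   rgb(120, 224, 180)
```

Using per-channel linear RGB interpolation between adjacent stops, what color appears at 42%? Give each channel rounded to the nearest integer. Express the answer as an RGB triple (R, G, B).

(213, 248, 234)

42% lies between the 34% and 62% stops, so the local fraction is t = (42 − 34)/(62 − 34) = 8/28 ≈ 0.2857.
R = 251 + 0.2857 × (118 − 251) = 213.002 → 213
G = 248 + 0.2857 × (248 − 248) = 248 → 248
B = 240 + 0.2857 × (220 − 240) = 234.286 → 234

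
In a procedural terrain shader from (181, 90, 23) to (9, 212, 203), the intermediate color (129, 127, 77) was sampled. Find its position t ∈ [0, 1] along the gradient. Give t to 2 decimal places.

0.30

Invert the lerp on the B channel (largest span, 180): t = (77 − 23) / (203 − 23) = 54/180 = 0.3.
Check on R: (129 − 181)/(9 − 181) = 0.3023 ✓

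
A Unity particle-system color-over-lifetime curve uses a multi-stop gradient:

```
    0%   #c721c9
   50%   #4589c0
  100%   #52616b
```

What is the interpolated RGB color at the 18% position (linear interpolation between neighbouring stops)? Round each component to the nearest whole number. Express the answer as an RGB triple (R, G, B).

18% lies between the 0% and 50% stops, so the local fraction is t = (18 − 0)/(50 − 0) = 18/50 ≈ 0.36.
#c721c9 → (199, 33, 201); #4589c0 → (69, 137, 192).
R = 199 + 0.36 × (69 − 199) = 152.2 → 152
G = 33 + 0.36 × (137 − 33) = 70.44 → 70
B = 201 + 0.36 × (192 − 201) = 197.76 → 198

(152, 70, 198)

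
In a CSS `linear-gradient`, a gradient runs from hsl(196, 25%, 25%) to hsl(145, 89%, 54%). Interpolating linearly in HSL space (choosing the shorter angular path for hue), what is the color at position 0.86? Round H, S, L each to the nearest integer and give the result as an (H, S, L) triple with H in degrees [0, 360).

Hue arc: Δh = 145 − 196 = -51° (|Δh| ≤ 180, already the shorter path).
H = 196 + 0.86 × (-51) = 152.14 → 152°
S = 25 + 0.86 × (89 − 25) = 80.04 → 80%
L = 25 + 0.86 × (54 − 25) = 49.94 → 50%

(152, 80, 50)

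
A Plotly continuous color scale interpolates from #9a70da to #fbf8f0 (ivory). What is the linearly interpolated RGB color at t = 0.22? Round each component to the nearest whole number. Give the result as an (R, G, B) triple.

(175, 142, 223)

#9a70da → (154, 112, 218); #fbf8f0 → (251, 248, 240).
R = 154 + 0.22 × (251 − 154) = 154 + 0.22 × 97 = 175.34 → 175
G = 112 + 0.22 × (248 − 112) = 112 + 0.22 × 136 = 141.92 → 142
B = 218 + 0.22 × (240 − 218) = 218 + 0.22 × 22 = 222.84 → 223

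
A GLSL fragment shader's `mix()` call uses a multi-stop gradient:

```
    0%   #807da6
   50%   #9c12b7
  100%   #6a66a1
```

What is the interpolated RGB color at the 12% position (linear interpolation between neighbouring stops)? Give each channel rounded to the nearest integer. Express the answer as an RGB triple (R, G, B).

12% lies between the 0% and 50% stops, so the local fraction is t = (12 − 0)/(50 − 0) = 12/50 ≈ 0.24.
#807da6 → (128, 125, 166); #9c12b7 → (156, 18, 183).
R = 128 + 0.24 × (156 − 128) = 134.72 → 135
G = 125 + 0.24 × (18 − 125) = 99.32 → 99
B = 166 + 0.24 × (183 − 166) = 170.08 → 170

(135, 99, 170)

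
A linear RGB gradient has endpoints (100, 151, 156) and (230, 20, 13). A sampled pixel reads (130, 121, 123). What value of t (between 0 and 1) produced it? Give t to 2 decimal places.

0.23

Invert the lerp on the B channel (largest span, 143): t = (123 − 156) / (13 − 156) = -33/-143 = 0.23077.
Check on R: (130 − 100)/(230 − 100) = 0.2308 ✓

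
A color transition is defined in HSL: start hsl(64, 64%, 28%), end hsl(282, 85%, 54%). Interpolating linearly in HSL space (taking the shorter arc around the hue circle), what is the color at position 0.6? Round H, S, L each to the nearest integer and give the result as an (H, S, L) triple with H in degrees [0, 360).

Hue: 282 − 64 = 218°, but |218| > 180 so the shorter arc goes the other way: Δh = 218 − 360 = -142°.
H = 64 + 0.6 × (-142) = -21.2 → -21 → -21 mod 360 = 339°
S = 64 + 0.6 × (85 − 64) = 76.6 → 77%
L = 28 + 0.6 × (54 − 28) = 43.6 → 44%

(339, 77, 44)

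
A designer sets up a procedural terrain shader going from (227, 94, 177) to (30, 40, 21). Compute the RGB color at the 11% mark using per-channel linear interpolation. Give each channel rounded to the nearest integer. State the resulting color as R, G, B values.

(205, 88, 160)

11% corresponds to t = 0.11.
R = 227 + 0.11 × (30 − 227) = 227 + 0.11 × -197 = 205.33 → 205
G = 94 + 0.11 × (40 − 94) = 94 + 0.11 × -54 = 88.06 → 88
B = 177 + 0.11 × (21 − 177) = 177 + 0.11 × -156 = 159.84 → 160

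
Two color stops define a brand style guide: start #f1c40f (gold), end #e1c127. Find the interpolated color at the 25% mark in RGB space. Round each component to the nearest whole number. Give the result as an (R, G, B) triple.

(237, 195, 21)

#f1c40f → (241, 196, 15); #e1c127 → (225, 193, 39).
25% corresponds to t = 0.25.
R = 241 + 0.25 × (225 − 241) = 241 + 0.25 × -16 = 237 → 237
G = 196 + 0.25 × (193 − 196) = 196 + 0.25 × -3 = 195.25 → 195
B = 15 + 0.25 × (39 − 15) = 15 + 0.25 × 24 = 21 → 21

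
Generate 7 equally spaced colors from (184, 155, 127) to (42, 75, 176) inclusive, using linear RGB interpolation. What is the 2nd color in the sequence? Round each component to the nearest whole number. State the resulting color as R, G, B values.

(160, 142, 135)

With 7 swatches and endpoints inclusive, swatch 2 sits at t = (2 − 1)/(7 − 1) = 1/6 ≈ 0.1667.
R = 184 + 0.1667 × (42 − 184) = 160.329 → 160
G = 155 + 0.1667 × (75 − 155) = 141.664 → 142
B = 127 + 0.1667 × (176 − 127) = 135.168 → 135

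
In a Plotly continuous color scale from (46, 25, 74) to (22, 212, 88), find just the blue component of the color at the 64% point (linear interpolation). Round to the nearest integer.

83

B = 74 + 0.64 × (88 − 74) = 82.96 → 83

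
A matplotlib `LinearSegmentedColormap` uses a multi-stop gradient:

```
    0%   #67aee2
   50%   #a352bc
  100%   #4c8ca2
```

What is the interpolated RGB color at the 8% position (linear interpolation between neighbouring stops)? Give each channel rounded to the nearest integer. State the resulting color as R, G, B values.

(113, 159, 220)

8% lies between the 0% and 50% stops, so the local fraction is t = (8 − 0)/(50 − 0) = 8/50 ≈ 0.16.
#67aee2 → (103, 174, 226); #a352bc → (163, 82, 188).
R = 103 + 0.16 × (163 − 103) = 112.6 → 113
G = 174 + 0.16 × (82 − 174) = 159.28 → 159
B = 226 + 0.16 × (188 − 226) = 219.92 → 220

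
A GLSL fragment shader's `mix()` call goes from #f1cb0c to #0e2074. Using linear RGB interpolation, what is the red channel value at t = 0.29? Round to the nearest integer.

R₁ = 241 (from #f1cb0c), R₂ = 14 (from #0e2074).
R = 241 + 0.29 × (14 − 241) = 175.17 → 175

175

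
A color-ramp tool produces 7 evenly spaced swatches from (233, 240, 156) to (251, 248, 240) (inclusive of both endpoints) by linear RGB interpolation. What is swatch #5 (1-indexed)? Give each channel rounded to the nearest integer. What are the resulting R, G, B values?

(245, 245, 212)

With 7 swatches and endpoints inclusive, swatch 5 sits at t = (5 − 1)/(7 − 1) = 4/6 ≈ 0.6667.
R = 233 + 0.6667 × (251 − 233) = 245.001 → 245
G = 240 + 0.6667 × (248 − 240) = 245.334 → 245
B = 156 + 0.6667 × (240 − 156) = 212.003 → 212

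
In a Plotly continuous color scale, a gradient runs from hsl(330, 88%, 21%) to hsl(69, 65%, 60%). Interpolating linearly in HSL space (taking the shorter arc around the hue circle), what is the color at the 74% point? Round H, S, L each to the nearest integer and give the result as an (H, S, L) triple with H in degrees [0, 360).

(43, 71, 50)

Hue: 69 − 330 = -261°, but |-261| > 180 so the shorter arc goes the other way: Δh = -261 + 360 = 99°.
H = 330 + 0.74 × (99) = 403.26 → 403 → 403 mod 360 = 43°
S = 88 + 0.74 × (65 − 88) = 70.98 → 71%
L = 21 + 0.74 × (60 − 21) = 49.86 → 50%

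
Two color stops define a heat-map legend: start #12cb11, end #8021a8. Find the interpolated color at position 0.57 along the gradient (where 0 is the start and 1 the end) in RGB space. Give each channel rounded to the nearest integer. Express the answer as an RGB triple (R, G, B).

(81, 106, 103)

#12cb11 → (18, 203, 17); #8021a8 → (128, 33, 168).
R = 18 + 0.57 × (128 − 18) = 18 + 0.57 × 110 = 80.7 → 81
G = 203 + 0.57 × (33 − 203) = 203 + 0.57 × -170 = 106.1 → 106
B = 17 + 0.57 × (168 − 17) = 17 + 0.57 × 151 = 103.07 → 103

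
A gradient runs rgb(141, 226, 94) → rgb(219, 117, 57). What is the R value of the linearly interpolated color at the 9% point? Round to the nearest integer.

148

R = 141 + 0.09 × (219 − 141) = 148.02 → 148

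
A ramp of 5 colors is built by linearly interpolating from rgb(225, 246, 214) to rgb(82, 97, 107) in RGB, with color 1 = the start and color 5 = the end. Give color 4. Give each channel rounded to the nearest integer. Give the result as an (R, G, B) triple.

With 5 swatches and endpoints inclusive, swatch 4 sits at t = (4 − 1)/(5 − 1) = 3/4 ≈ 0.75.
R = 225 + 0.75 × (82 − 225) = 117.75 → 118
G = 246 + 0.75 × (97 − 246) = 134.25 → 134
B = 214 + 0.75 × (107 − 214) = 133.75 → 134

(118, 134, 134)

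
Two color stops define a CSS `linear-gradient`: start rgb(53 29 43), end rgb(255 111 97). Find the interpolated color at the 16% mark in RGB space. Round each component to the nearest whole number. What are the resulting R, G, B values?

16% corresponds to t = 0.16.
R = 53 + 0.16 × (255 − 53) = 53 + 0.16 × 202 = 85.32 → 85
G = 29 + 0.16 × (111 − 29) = 29 + 0.16 × 82 = 42.12 → 42
B = 43 + 0.16 × (97 − 43) = 43 + 0.16 × 54 = 51.64 → 52
So the blended color is (85, 42, 52), about #552a34.

(85, 42, 52)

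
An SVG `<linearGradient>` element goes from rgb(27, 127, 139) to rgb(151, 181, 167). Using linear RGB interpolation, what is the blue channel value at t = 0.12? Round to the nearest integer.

B = 139 + 0.12 × (167 − 139) = 142.36 → 142

142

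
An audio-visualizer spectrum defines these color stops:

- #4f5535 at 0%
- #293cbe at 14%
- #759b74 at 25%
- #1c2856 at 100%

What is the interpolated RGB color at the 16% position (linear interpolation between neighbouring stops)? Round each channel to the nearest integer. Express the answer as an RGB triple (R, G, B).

16% lies between the 14% and 25% stops, so the local fraction is t = (16 − 14)/(25 − 14) = 2/11 ≈ 0.1818.
#293cbe → (41, 60, 190); #759b74 → (117, 155, 116).
R = 41 + 0.1818 × (117 − 41) = 54.817 → 55
G = 60 + 0.1818 × (155 − 60) = 77.271 → 77
B = 190 + 0.1818 × (116 − 190) = 176.547 → 177

(55, 77, 177)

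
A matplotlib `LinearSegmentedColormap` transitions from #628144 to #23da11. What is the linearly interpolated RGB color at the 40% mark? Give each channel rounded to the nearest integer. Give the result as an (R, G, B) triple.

#628144 → (98, 129, 68); #23da11 → (35, 218, 17).
40% corresponds to t = 0.4.
R = 98 + 0.4 × (35 − 98) = 98 + 0.4 × -63 = 72.8 → 73
G = 129 + 0.4 × (218 − 129) = 129 + 0.4 × 89 = 164.6 → 165
B = 68 + 0.4 × (17 − 68) = 68 + 0.4 × -51 = 47.6 → 48
So the blended color is (73, 165, 48), about #49a530.

(73, 165, 48)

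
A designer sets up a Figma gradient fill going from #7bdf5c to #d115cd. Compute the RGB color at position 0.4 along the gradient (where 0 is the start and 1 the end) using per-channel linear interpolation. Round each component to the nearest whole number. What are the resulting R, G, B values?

(157, 142, 137)

#7bdf5c → (123, 223, 92); #d115cd → (209, 21, 205).
R = 123 + 0.4 × (209 − 123) = 123 + 0.4 × 86 = 157.4 → 157
G = 223 + 0.4 × (21 − 223) = 223 + 0.4 × -202 = 142.2 → 142
B = 92 + 0.4 × (205 − 92) = 92 + 0.4 × 113 = 137.2 → 137
So the blended color is (157, 142, 137), about #9d8e89.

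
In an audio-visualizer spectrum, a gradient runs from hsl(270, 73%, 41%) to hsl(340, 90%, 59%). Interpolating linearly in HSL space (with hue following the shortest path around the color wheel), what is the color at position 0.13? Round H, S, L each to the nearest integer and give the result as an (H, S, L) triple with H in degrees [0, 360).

Hue arc: Δh = 340 − 270 = 70° (|Δh| ≤ 180, already the shorter path).
H = 270 + 0.13 × (70) = 279.1 → 279°
S = 73 + 0.13 × (90 − 73) = 75.21 → 75%
L = 41 + 0.13 × (59 − 41) = 43.34 → 43%

(279, 75, 43)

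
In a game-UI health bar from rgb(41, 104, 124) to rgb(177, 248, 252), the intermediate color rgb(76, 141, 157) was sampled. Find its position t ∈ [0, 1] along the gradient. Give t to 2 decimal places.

0.26

Invert the lerp on the G channel (largest span, 144): t = (141 − 104) / (248 − 104) = 37/144 = 0.25694.
Check on R: (76 − 41)/(177 − 41) = 0.2574 ✓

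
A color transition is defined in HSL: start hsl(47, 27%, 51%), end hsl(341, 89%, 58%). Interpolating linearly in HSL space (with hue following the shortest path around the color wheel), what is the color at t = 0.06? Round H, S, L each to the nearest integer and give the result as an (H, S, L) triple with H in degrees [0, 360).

Hue: 341 − 47 = 294°, but |294| > 180 so the shorter arc goes the other way: Δh = 294 − 360 = -66°.
H = 47 + 0.06 × (-66) = 43.04 → 43°
S = 27 + 0.06 × (89 − 27) = 30.72 → 31%
L = 51 + 0.06 × (58 − 51) = 51.42 → 51%

(43, 31, 51)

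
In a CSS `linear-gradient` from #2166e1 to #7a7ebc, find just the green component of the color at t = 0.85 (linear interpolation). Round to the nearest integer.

G₁ = 102 (from #2166e1), G₂ = 126 (from #7a7ebc).
G = 102 + 0.85 × (126 − 102) = 122.4 → 122

122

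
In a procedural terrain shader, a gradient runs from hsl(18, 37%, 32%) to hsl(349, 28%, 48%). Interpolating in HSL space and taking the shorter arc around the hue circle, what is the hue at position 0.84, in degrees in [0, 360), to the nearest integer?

Hue: 349 − 18 = 331°, but |331| > 180 so the shorter arc goes the other way: Δh = 331 − 360 = -29°.
H = 18 + 0.84 × (-29) = -6.36 → -6 → -6 mod 360 = 354°

354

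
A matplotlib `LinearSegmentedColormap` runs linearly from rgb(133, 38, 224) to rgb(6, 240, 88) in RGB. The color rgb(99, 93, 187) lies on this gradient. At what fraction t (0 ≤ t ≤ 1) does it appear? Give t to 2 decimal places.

Invert the lerp on the G channel (largest span, 202): t = (93 − 38) / (240 − 38) = 55/202 = 0.27228.
Check on R: (99 − 133)/(6 − 133) = 0.2677 ✓

0.27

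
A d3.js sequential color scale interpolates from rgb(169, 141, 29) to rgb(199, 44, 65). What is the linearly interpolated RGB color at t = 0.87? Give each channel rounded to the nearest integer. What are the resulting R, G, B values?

R = 169 + 0.87 × (199 − 169) = 169 + 0.87 × 30 = 195.1 → 195
G = 141 + 0.87 × (44 − 141) = 141 + 0.87 × -97 = 56.61 → 57
B = 29 + 0.87 × (65 − 29) = 29 + 0.87 × 36 = 60.32 → 60

(195, 57, 60)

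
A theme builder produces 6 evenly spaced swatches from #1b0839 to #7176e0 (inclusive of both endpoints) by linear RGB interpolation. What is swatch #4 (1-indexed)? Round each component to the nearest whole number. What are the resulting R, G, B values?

With 6 swatches and endpoints inclusive, swatch 4 sits at t = (4 − 1)/(6 − 1) = 3/5 ≈ 0.6.
#1b0839 → (27, 8, 57); #7176e0 → (113, 118, 224).
R = 27 + 0.6 × (113 − 27) = 78.6 → 79
G = 8 + 0.6 × (118 − 8) = 74 → 74
B = 57 + 0.6 × (224 − 57) = 157.2 → 157

(79, 74, 157)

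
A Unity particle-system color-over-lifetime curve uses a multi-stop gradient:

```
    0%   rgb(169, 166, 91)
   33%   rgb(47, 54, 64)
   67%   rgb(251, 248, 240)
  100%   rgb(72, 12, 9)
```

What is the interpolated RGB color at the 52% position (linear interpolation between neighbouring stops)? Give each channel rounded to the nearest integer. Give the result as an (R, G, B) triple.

52% lies between the 33% and 67% stops, so the local fraction is t = (52 − 33)/(67 − 33) = 19/34 ≈ 0.5588.
R = 47 + 0.5588 × (251 − 47) = 160.995 → 161
G = 54 + 0.5588 × (248 − 54) = 162.407 → 162
B = 64 + 0.5588 × (240 − 64) = 162.349 → 162

(161, 162, 162)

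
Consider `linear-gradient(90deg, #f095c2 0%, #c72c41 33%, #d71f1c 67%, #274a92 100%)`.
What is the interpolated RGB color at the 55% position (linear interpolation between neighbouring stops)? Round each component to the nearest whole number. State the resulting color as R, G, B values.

(209, 36, 41)

55% lies between the 33% and 67% stops, so the local fraction is t = (55 − 33)/(67 − 33) = 22/34 ≈ 0.6471.
#c72c41 → (199, 44, 65); #d71f1c → (215, 31, 28).
R = 199 + 0.6471 × (215 − 199) = 209.354 → 209
G = 44 + 0.6471 × (31 − 44) = 35.588 → 36
B = 65 + 0.6471 × (28 − 65) = 41.057 → 41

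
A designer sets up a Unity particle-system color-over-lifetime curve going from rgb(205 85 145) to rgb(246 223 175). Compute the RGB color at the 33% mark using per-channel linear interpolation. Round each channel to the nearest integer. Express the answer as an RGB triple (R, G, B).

33% corresponds to t = 0.33.
R = 205 + 0.33 × (246 − 205) = 205 + 0.33 × 41 = 218.53 → 219
G = 85 + 0.33 × (223 − 85) = 85 + 0.33 × 138 = 130.54 → 131
B = 145 + 0.33 × (175 − 145) = 145 + 0.33 × 30 = 154.9 → 155

(219, 131, 155)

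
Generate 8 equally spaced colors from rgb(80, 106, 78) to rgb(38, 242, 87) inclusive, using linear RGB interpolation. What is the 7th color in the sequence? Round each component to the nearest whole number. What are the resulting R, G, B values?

With 8 swatches and endpoints inclusive, swatch 7 sits at t = (7 − 1)/(8 − 1) = 6/7 ≈ 0.8571.
R = 80 + 0.8571 × (38 − 80) = 44.002 → 44
G = 106 + 0.8571 × (242 − 106) = 222.566 → 223
B = 78 + 0.8571 × (87 − 78) = 85.714 → 86

(44, 223, 86)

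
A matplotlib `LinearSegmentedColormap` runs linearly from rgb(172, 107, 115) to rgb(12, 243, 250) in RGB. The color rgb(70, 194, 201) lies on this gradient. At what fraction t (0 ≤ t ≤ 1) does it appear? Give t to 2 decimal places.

Invert the lerp on the R channel (largest span, 160): t = (70 − 172) / (12 − 172) = -102/-160 = 0.6375.
Check on G: (194 − 107)/(243 − 107) = 0.6397 ✓

0.64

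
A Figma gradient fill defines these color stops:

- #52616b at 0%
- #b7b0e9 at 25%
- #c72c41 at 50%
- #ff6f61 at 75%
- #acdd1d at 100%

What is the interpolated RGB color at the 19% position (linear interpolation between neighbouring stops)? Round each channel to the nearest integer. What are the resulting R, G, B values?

19% lies between the 0% and 25% stops, so the local fraction is t = (19 − 0)/(25 − 0) = 19/25 ≈ 0.76.
#52616b → (82, 97, 107); #b7b0e9 → (183, 176, 233).
R = 82 + 0.76 × (183 − 82) = 158.76 → 159
G = 97 + 0.76 × (176 − 97) = 157.04 → 157
B = 107 + 0.76 × (233 − 107) = 202.76 → 203

(159, 157, 203)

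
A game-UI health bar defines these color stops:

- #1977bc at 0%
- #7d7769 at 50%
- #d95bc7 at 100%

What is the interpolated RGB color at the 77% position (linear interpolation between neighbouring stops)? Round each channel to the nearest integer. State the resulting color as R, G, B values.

77% lies between the 50% and 100% stops, so the local fraction is t = (77 − 50)/(100 − 50) = 27/50 ≈ 0.54.
#7d7769 → (125, 119, 105); #d95bc7 → (217, 91, 199).
R = 125 + 0.54 × (217 − 125) = 174.68 → 175
G = 119 + 0.54 × (91 − 119) = 103.88 → 104
B = 105 + 0.54 × (199 − 105) = 155.76 → 156

(175, 104, 156)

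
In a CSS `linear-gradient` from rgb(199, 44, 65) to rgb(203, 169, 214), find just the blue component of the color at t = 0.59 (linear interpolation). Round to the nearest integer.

B = 65 + 0.59 × (214 − 65) = 152.91 → 153

153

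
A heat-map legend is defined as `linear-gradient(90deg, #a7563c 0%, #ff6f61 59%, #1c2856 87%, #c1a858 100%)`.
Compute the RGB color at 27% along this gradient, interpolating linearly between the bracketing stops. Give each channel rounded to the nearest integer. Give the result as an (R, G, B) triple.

27% lies between the 0% and 59% stops, so the local fraction is t = (27 − 0)/(59 − 0) = 27/59 ≈ 0.4576.
#a7563c → (167, 86, 60); #ff6f61 → (255, 111, 97).
R = 167 + 0.4576 × (255 − 167) = 207.269 → 207
G = 86 + 0.4576 × (111 − 86) = 97.44 → 97
B = 60 + 0.4576 × (97 − 60) = 76.931 → 77

(207, 97, 77)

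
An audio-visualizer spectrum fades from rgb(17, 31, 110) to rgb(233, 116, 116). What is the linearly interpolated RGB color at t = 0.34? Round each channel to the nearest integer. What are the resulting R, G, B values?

(90, 60, 112)

R = 17 + 0.34 × (233 − 17) = 17 + 0.34 × 216 = 90.44 → 90
G = 31 + 0.34 × (116 − 31) = 31 + 0.34 × 85 = 59.9 → 60
B = 110 + 0.34 × (116 − 110) = 110 + 0.34 × 6 = 112.04 → 112
So the blended color is (90, 60, 112), about #5a3c70.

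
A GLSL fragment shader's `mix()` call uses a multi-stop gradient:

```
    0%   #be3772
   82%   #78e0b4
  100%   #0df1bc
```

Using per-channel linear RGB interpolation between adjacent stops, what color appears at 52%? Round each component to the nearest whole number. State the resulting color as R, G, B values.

52% lies between the 0% and 82% stops, so the local fraction is t = (52 − 0)/(82 − 0) = 52/82 ≈ 0.6341.
#be3772 → (190, 55, 114); #78e0b4 → (120, 224, 180).
R = 190 + 0.6341 × (120 − 190) = 145.613 → 146
G = 55 + 0.6341 × (224 − 55) = 162.163 → 162
B = 114 + 0.6341 × (180 − 114) = 155.851 → 156

(146, 162, 156)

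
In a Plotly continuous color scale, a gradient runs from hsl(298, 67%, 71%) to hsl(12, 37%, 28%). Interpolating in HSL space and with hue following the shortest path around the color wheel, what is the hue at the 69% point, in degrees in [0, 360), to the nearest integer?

349

Hue: 12 − 298 = -286°, but |-286| > 180 so the shorter arc goes the other way: Δh = -286 + 360 = 74°.
H = 298 + 0.69 × (74) = 349.06 → 349°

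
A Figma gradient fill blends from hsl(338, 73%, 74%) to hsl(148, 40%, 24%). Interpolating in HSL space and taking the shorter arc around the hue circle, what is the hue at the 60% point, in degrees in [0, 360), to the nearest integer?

80

Hue: 148 − 338 = -190°, but |-190| > 180 so the shorter arc goes the other way: Δh = -190 + 360 = 170°.
H = 338 + 0.6 × (170) = 440 → 440 → 440 mod 360 = 80°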